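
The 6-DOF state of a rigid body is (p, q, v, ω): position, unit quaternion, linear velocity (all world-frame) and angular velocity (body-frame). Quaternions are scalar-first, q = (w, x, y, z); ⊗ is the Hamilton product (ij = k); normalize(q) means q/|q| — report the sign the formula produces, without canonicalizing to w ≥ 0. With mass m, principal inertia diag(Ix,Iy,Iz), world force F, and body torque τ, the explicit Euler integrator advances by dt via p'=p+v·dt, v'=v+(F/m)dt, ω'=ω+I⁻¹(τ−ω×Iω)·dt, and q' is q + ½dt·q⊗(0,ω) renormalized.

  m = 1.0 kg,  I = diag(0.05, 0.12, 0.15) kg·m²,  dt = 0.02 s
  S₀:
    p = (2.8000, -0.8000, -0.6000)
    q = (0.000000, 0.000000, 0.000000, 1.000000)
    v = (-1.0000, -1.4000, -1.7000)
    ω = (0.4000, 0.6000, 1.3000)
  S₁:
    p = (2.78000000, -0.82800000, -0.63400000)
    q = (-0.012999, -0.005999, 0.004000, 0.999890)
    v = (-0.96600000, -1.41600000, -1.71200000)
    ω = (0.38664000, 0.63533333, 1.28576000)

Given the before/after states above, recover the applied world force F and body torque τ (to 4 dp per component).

Δv = v₁−v₀ = (0.03400000, -0.01600000, -0.01200000)
m·(v₁−v₀)/dt = (1.7000, -0.8000, -0.6000)
rate change Δω = (-0.01336000, 0.03533333, -0.01424000)
precession coupling = (0.0234, -0.0520, 0.0168)
applied torque τ = (-0.0100, 0.1600, -0.0900)

F = (1.7000, -0.8000, -0.6000)
τ = (-0.0100, 0.1600, -0.0900)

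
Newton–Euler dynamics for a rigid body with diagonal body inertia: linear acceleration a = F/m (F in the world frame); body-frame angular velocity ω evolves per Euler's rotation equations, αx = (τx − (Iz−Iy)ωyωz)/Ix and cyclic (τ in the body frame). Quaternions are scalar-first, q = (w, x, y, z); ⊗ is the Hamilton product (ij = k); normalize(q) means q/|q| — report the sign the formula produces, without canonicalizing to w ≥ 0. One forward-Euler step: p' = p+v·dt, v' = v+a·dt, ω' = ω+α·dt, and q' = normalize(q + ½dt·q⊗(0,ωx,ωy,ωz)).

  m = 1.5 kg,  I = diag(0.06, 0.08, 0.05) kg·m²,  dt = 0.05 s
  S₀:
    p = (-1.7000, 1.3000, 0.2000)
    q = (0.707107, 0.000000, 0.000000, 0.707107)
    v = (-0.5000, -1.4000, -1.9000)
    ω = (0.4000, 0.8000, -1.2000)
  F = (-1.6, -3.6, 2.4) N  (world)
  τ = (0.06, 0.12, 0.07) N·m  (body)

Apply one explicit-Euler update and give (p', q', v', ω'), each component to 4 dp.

p' = (-1.7250, 1.2300, 0.1050)
q' = (0.7278, -0.0071, 0.0212, 0.6854)
v' = (-0.5533, -1.5200, -1.8200)
ω' = (0.4260, 0.8780, -1.1364)

a = (-1.0667, -2.4000, 1.6000)
p + v·dt = (-1.7250, 1.2300, 0.1050)
new velocity v' = (-0.5533, -1.5200, -1.8200)
gyro term ω×Iω = (0.0288, -0.0048, 0.0064)
(τ − ω×Iω)/I = (0.5200, 1.5600, 1.2720)
ω' = ω + α·dt = (0.4260, 0.8780, -1.1364)
q⊗(0,ω) = (0.8485284, -0.2828428, 0.8485284, -0.8485284)
updated quaternion q' = (0.7278, -0.0071, 0.0212, 0.6854)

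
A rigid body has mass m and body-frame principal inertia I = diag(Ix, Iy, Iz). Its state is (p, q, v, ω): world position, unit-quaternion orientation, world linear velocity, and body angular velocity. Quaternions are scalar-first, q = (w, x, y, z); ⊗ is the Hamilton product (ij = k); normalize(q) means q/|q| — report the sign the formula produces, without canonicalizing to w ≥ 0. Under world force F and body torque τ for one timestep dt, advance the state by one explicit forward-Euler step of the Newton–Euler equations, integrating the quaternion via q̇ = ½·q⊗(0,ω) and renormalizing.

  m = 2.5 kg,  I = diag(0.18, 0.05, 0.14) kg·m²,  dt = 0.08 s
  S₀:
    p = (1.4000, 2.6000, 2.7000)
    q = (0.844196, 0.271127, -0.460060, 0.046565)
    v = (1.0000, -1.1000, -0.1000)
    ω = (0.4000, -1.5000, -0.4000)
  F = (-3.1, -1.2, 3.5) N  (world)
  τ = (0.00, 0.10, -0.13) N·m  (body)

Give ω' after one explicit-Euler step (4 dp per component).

ω' = (0.3760, -1.3298, -0.5189)

precession coupling ω×(Iω) = (0.0540, -0.0064, 0.0780)
α = I⁻¹(τ − ω×Iω) = (-0.3000, 2.1280, -1.4857)
ω + α·dt = (0.3760, -1.3298, -0.5189)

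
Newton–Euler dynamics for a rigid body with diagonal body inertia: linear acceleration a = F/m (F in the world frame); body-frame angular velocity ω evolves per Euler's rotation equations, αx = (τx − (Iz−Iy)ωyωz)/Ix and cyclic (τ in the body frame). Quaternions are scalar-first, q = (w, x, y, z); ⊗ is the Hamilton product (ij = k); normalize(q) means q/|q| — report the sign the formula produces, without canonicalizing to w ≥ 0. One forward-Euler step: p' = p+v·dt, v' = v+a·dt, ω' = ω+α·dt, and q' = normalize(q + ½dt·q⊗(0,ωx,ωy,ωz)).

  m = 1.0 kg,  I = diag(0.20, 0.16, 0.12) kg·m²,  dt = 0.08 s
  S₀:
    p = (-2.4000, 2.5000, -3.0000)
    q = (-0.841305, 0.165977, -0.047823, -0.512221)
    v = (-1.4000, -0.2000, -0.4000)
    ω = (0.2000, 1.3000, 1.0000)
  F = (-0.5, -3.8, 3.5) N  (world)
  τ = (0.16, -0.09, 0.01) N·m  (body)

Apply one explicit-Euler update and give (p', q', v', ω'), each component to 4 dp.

linear accel F/m = (-0.5000, -3.8000, 3.5000)
p' = p + v·dt = (-2.5120, 2.4840, -3.0320)
new velocity v' = (-1.4400, -0.5040, -0.1200)
ω×(Iω) gyroscopic = (-0.0520, 0.0160, -0.0104)
α = I⁻¹(τ − ω×Iω) = (1.0600, -0.6625, 0.1700)
ω' = ω + α·dt = (0.2848, 1.2470, 1.0136)
2q̇ = q⊗(0,ω) = (0.5411955, 0.4498033, -1.3621177, -0.6159703)
q + ½dt·q⊗(0,ω), renormalized = (-0.8179, 0.1836, -0.1021, -0.5357)

p' = (-2.5120, 2.4840, -3.0320)
q' = (-0.8179, 0.1836, -0.1021, -0.5357)
v' = (-1.4400, -0.5040, -0.1200)
ω' = (0.2848, 1.2470, 1.0136)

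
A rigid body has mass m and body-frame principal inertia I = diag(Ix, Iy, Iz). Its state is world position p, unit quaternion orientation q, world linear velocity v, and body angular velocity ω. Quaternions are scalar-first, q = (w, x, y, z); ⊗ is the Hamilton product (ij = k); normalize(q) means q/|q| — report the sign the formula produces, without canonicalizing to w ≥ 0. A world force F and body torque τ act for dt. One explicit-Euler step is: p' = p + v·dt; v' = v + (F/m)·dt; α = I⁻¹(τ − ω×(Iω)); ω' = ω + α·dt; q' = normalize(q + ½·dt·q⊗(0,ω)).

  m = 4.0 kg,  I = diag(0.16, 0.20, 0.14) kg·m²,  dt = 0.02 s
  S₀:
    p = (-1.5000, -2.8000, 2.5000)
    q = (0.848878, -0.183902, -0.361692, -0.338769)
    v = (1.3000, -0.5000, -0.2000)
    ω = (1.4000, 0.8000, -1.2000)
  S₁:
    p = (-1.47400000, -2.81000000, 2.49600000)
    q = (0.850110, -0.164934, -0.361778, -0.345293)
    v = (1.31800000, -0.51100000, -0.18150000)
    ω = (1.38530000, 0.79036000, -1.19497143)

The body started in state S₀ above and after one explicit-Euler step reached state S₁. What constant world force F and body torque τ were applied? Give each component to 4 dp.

F = (3.6000, -2.2000, 3.7000)
τ = (-0.0600, -0.1300, 0.0800)

velocity change Δv = (0.01800000, -0.01100000, 0.01850000)
F = m·Δv/dt = (3.6000, -2.2000, 3.7000)
rate change Δω = (-0.01470000, -0.00964000, 0.00502857)
I·α + gyro = (-0.0600, -0.1300, 0.0800)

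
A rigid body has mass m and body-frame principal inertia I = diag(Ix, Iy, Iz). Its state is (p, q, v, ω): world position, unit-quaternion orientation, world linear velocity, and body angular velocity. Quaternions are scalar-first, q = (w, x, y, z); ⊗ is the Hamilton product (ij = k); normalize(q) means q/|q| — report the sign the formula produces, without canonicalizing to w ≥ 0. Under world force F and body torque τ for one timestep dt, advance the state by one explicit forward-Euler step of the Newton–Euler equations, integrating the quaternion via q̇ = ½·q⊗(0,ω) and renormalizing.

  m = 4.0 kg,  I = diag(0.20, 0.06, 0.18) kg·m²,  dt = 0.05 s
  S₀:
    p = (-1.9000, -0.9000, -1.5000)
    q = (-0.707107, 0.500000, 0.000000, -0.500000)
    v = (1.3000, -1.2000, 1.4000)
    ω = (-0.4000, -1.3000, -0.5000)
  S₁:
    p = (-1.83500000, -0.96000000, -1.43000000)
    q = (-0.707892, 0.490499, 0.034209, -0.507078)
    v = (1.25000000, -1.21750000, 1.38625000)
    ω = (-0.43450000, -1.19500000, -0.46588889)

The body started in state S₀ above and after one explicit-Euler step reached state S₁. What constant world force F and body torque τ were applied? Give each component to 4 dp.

F = (-4.0000, -1.4000, -1.1000)
τ = (-0.0600, 0.1300, 0.0500)

ω₁ − ω₀ = (-0.03450000, 0.10500000, 0.03411111)
ω₀×(Iω₀) = (0.0780, 0.0040, -0.0728)
τ = I·(Δω/dt) + ω₀×(Iω₀) = (-0.0600, 0.1300, 0.0500)
Δv = v₁−v₀ = (-0.05000000, -0.01750000, -0.01375000)
F = m·Δv/dt = (-4.0000, -1.4000, -1.1000)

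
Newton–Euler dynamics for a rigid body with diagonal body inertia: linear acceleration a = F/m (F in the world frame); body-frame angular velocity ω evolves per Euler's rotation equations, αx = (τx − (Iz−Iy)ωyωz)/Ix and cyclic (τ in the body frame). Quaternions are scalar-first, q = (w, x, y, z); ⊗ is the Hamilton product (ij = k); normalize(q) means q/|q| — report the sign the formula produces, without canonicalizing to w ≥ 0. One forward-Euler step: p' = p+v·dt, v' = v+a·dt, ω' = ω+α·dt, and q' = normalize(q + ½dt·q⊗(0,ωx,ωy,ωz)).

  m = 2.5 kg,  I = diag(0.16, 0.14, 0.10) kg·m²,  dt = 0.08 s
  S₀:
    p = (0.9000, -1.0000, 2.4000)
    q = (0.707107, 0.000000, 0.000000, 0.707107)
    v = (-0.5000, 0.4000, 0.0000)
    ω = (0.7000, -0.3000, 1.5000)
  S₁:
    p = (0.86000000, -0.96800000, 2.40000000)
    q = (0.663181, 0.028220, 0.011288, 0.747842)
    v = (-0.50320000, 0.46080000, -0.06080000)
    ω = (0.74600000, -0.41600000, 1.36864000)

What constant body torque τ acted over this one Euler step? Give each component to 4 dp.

τ = (0.1100, -0.1400, -0.1600)

ω₁ − ω₀ = (0.04600000, -0.11600000, -0.13136000)
precession coupling = (0.0180, 0.0630, 0.0042)
I·α + gyro = (0.1100, -0.1400, -0.1600)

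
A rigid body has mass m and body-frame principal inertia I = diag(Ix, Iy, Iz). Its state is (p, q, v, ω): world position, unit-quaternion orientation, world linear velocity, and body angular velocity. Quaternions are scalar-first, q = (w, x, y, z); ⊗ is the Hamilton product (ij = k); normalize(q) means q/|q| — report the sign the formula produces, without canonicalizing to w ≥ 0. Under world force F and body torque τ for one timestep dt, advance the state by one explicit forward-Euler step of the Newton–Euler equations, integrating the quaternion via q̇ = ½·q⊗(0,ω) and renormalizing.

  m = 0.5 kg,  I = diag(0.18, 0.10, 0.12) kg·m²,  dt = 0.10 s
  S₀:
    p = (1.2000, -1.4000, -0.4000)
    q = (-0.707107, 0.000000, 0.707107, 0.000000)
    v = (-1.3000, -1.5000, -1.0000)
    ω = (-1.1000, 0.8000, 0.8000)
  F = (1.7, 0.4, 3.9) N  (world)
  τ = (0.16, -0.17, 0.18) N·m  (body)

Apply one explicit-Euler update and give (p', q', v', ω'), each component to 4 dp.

a = F/m = (3.4000, 0.8000, 7.8000)
p + v·dt = (1.0700, -1.5500, -0.5000)
v + (F/m)dt = (-0.9600, -1.4200, -0.2200)
(τ − ω×Iω)/I = (0.8178, -1.1720, 0.9133)
ω' = ω + α·dt = (-1.0182, 0.6828, 0.8913)
Hamilton product q⊗(0,ω) = (-0.5656856, 1.3435033, -0.5656856, 0.2121321)
q' = normalize(q + ½dt·q⊗(0,ω)) = (-0.7331, 0.0670, 0.6767, 0.0106)

p' = (1.0700, -1.5500, -0.5000)
q' = (-0.7331, 0.0670, 0.6767, 0.0106)
v' = (-0.9600, -1.4200, -0.2200)
ω' = (-1.0182, 0.6828, 0.8913)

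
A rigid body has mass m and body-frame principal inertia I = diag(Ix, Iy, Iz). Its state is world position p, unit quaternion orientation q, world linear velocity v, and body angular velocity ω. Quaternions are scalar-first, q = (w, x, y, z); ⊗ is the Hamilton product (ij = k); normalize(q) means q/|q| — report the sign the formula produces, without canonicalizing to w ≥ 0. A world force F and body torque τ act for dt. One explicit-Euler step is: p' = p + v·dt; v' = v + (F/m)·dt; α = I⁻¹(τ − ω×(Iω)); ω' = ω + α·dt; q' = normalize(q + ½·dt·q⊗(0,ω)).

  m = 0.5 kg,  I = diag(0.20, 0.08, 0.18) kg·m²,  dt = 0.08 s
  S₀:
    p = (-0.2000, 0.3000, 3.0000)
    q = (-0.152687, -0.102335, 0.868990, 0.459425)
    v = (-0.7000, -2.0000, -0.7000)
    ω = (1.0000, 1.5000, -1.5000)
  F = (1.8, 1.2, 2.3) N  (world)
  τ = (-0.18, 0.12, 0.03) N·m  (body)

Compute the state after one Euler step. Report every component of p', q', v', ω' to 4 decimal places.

precession coupling ω×(Iω) = (-0.2250, -0.0300, -0.1800)
(τ − ω×Iω)/I = (0.2250, 1.8750, 1.1667)
ω + α·dt = (1.0180, 1.6500, -1.4067)
Hamilton product q⊗(0,ω) = (-0.5120125, -2.1453095, 0.0768920, -0.7934620)
updated quaternion q' = (-0.1724, -0.1873, 0.8683, 0.4258)
linear accel F/m = (3.6000, 2.4000, 4.6000)
new position p' = (-0.2560, 0.1400, 2.9440)
new velocity v' = (-0.4120, -1.8080, -0.3320)

p' = (-0.2560, 0.1400, 2.9440)
q' = (-0.1724, -0.1873, 0.8683, 0.4258)
v' = (-0.4120, -1.8080, -0.3320)
ω' = (1.0180, 1.6500, -1.4067)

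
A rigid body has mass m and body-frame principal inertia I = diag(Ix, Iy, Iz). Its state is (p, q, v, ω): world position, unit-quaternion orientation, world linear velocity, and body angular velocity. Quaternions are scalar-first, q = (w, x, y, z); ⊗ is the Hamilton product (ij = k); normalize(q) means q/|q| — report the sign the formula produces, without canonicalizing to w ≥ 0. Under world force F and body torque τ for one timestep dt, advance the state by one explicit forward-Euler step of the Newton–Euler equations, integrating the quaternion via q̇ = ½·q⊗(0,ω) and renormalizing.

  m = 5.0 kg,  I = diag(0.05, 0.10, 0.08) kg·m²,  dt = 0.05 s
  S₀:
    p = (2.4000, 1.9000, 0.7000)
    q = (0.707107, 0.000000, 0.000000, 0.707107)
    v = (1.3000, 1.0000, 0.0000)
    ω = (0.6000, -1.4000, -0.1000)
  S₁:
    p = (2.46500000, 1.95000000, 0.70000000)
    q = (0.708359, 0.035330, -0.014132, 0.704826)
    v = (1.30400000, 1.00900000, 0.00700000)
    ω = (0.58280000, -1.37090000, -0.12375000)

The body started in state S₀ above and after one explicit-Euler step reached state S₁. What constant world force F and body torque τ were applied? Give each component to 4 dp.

rate change Δω = (-0.01720000, 0.02910000, -0.02375000)
ω₀×(Iω₀) = (-0.0028, 0.0018, -0.0420)
I·α + gyro = (-0.0200, 0.0600, -0.0800)
Δv = v₁−v₀ = (0.00400000, 0.00900000, 0.00700000)
m·(v₁−v₀)/dt = (0.4000, 0.9000, 0.7000)

F = (0.4000, 0.9000, 0.7000)
τ = (-0.0200, 0.0600, -0.0800)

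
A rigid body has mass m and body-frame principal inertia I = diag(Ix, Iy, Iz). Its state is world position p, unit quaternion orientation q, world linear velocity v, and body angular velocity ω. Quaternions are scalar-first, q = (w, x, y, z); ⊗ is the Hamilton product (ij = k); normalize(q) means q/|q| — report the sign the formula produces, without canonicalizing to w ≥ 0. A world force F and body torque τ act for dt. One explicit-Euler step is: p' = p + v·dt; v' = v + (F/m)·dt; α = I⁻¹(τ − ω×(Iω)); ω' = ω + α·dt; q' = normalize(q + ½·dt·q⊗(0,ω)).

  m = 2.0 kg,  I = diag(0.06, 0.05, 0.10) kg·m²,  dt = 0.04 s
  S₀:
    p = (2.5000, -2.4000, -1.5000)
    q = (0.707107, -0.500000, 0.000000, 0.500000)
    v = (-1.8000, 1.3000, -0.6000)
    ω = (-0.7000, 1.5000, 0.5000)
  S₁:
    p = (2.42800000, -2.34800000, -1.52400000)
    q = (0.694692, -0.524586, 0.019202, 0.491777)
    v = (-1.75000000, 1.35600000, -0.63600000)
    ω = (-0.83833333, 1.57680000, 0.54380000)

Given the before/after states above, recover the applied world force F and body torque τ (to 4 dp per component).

Δω = ω₁−ω₀ = (-0.13833333, 0.07680000, 0.04380000)
ω₀×(Iω₀) = (0.0375, 0.0140, 0.0105)
applied torque τ = (-0.1700, 0.1100, 0.1200)
velocity change Δv = (0.05000000, 0.05600000, -0.03600000)
m·(v₁−v₀)/dt = (2.5000, 2.8000, -1.8000)

F = (2.5000, 2.8000, -1.8000)
τ = (-0.1700, 0.1100, 0.1200)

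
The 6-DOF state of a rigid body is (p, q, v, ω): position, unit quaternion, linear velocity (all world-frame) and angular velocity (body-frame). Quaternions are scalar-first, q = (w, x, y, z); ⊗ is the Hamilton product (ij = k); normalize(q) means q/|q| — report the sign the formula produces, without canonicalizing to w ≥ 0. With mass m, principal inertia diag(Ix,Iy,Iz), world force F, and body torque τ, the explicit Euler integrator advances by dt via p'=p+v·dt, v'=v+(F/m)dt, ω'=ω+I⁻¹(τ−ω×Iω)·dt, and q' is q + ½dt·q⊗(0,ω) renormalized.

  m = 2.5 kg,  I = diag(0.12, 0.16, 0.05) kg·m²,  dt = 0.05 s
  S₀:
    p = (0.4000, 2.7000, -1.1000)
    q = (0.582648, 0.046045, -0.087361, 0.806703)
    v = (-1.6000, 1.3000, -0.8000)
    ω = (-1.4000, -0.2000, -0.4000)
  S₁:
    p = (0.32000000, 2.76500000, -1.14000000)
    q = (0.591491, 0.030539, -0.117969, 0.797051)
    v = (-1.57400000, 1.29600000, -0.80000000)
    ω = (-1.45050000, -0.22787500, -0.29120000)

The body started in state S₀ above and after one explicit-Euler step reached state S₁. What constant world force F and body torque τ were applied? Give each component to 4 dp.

rate change Δω = (-0.05050000, -0.02787500, 0.10880000)
τ = I·(Δω/dt) + ω₀×(Iω₀) = (-0.1300, -0.0500, 0.1200)
velocity change Δv = (0.02600000, -0.00400000, 0.00000000)
applied force F = (1.3000, -0.2000, 0.0000)

F = (1.3000, -0.2000, 0.0000)
τ = (-0.1300, -0.0500, 0.1200)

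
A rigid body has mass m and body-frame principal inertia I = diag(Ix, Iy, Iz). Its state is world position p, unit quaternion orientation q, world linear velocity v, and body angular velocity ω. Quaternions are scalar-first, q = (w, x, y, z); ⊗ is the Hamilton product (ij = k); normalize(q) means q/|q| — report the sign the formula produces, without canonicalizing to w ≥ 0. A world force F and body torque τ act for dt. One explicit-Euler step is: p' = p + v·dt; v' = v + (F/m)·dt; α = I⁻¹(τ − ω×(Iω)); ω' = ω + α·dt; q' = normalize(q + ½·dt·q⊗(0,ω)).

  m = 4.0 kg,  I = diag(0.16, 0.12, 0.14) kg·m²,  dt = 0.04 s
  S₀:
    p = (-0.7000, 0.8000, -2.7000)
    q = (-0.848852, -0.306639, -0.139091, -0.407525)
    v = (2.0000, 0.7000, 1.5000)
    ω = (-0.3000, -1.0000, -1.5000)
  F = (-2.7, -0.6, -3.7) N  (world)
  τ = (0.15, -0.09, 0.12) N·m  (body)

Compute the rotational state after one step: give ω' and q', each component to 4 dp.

ω' = (-0.2700, -1.0330, -1.4623)
q' = (-0.8651, -0.3053, -0.1288, -0.3765)

α = I⁻¹(τ − ω×Iω) = (0.7500, -0.8250, 0.9429)
ω' = ω + α·dt = (-0.2700, -1.0330, -1.4623)
2q̇ = q⊗(0,ω) = (-0.8423702, 0.0557671, 0.5111510, 1.5381897)
q + ½dt·q⊗(0,ω), renormalized = (-0.8651, -0.3053, -0.1288, -0.3765)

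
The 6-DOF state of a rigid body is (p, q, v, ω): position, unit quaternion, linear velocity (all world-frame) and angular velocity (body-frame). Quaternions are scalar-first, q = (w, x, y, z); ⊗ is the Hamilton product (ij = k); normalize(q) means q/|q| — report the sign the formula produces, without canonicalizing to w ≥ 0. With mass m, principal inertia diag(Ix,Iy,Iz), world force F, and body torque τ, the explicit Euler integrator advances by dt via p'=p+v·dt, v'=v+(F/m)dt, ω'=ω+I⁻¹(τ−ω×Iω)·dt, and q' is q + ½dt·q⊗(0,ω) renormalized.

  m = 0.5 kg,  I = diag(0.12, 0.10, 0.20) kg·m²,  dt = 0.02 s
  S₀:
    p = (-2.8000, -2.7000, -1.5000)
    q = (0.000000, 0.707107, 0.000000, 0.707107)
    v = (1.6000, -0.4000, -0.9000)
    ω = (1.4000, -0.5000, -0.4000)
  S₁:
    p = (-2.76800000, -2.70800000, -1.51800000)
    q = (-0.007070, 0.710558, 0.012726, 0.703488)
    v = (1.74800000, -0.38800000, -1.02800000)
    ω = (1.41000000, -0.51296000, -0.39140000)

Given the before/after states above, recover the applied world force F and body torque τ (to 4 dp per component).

F = (3.7000, 0.3000, -3.2000)
τ = (0.0800, -0.0200, 0.1000)

velocity change Δv = (0.14800000, 0.01200000, -0.12800000)
m·(v₁−v₀)/dt = (3.7000, 0.3000, -3.2000)
rate change Δω = (0.01000000, -0.01296000, 0.00860000)
τ = I·(Δω/dt) + ω₀×(Iω₀) = (0.0800, -0.0200, 0.1000)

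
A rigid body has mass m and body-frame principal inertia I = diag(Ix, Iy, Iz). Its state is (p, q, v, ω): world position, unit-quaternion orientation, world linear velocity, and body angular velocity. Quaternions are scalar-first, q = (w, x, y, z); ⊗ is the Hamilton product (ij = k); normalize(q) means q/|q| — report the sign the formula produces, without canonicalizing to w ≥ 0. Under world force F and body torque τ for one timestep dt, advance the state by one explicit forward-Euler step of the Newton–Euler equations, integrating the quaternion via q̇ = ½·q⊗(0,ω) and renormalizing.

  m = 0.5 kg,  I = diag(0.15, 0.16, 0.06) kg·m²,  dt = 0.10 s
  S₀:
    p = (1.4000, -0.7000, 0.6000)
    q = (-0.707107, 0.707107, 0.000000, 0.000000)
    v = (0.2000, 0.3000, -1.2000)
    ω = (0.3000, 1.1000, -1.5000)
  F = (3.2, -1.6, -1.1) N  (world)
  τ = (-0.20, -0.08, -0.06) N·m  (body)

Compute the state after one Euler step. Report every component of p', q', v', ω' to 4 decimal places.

p' = (1.4200, -0.6700, 0.4800)
q' = (-0.7145, 0.6934, 0.0141, 0.0915)
v' = (0.8400, -0.0200, -1.4200)
ω' = (0.0567, 1.0753, -1.6055)

a = F/m = (6.4000, -3.2000, -2.2000)
p + v·dt = (1.4200, -0.6700, 0.4800)
new velocity v' = (0.8400, -0.0200, -1.4200)
(τ − ω×Iω)/I = (-2.4333, -0.2469, -1.0550)
new body rate ω' = (0.0567, 1.0753, -1.6055)
q⊗(0,ω) = (-0.2121321, -0.2121321, 0.2828428, 1.8384782)
q' = normalize(q + ½dt·q⊗(0,ω)) = (-0.7145, 0.6934, 0.0141, 0.0915)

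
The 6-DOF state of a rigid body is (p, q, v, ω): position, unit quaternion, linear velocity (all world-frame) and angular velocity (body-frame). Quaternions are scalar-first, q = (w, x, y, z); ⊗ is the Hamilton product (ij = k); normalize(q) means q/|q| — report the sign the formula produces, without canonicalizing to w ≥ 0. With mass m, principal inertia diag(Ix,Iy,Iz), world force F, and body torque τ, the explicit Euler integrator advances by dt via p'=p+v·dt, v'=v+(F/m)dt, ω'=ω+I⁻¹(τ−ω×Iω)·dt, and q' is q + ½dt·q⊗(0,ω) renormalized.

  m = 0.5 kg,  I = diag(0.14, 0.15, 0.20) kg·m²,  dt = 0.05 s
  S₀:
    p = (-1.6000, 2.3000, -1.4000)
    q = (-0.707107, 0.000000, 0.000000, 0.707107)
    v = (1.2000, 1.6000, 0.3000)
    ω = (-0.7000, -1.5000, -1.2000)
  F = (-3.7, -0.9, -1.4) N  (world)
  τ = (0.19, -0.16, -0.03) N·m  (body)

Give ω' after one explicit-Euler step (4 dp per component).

α = I⁻¹(τ − ω×Iω) = (0.7143, -0.7307, -0.2025)
ω + α·dt = (-0.6643, -1.5365, -1.2101)

ω' = (-0.6643, -1.5365, -1.2101)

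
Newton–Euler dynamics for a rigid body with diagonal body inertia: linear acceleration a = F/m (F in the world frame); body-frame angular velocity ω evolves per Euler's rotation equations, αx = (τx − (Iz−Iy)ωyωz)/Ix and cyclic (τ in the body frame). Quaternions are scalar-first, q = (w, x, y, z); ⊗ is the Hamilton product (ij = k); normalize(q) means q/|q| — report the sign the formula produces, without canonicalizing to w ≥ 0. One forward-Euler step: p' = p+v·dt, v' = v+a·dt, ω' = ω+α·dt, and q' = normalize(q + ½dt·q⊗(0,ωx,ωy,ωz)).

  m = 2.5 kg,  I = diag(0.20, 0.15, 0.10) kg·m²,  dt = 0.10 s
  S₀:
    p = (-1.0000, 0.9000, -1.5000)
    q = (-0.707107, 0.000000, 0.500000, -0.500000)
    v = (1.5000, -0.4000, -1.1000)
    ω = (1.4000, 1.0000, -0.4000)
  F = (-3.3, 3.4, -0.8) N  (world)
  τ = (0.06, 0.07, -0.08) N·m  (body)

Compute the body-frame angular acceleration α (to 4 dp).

α = (0.2000, 0.8400, -0.1000)

gyro term ω×Iω = (0.0200, -0.0560, -0.0700)
(τ − ω×Iω)/I = (0.2000, 0.8400, -0.1000)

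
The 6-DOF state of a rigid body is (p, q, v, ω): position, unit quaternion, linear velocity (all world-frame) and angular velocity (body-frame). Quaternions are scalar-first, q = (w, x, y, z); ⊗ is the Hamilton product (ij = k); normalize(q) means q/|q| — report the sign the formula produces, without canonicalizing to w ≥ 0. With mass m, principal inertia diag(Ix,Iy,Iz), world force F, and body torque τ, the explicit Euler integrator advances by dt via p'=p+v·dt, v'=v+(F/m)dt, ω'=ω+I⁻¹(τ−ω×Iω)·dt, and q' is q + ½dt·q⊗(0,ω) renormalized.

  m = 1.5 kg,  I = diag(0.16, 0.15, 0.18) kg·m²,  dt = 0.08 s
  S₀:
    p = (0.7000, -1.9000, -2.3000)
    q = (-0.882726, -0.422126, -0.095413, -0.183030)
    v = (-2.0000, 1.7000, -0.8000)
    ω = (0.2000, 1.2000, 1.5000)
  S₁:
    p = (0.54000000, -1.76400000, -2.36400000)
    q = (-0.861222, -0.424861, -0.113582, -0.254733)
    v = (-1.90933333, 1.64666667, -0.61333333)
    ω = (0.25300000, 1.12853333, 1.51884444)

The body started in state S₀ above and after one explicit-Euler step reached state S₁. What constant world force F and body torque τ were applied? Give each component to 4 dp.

ω₁ − ω₀ = (0.05300000, -0.07146667, 0.01884444)
precession coupling = (0.0540, -0.0060, -0.0024)
τ = I·(Δω/dt) + ω₀×(Iω₀) = (0.1600, -0.1400, 0.0400)
velocity change Δv = (0.09066667, -0.05333333, 0.18666667)
applied force F = (1.7000, -1.0000, 3.5000)

F = (1.7000, -1.0000, 3.5000)
τ = (0.1600, -0.1400, 0.0400)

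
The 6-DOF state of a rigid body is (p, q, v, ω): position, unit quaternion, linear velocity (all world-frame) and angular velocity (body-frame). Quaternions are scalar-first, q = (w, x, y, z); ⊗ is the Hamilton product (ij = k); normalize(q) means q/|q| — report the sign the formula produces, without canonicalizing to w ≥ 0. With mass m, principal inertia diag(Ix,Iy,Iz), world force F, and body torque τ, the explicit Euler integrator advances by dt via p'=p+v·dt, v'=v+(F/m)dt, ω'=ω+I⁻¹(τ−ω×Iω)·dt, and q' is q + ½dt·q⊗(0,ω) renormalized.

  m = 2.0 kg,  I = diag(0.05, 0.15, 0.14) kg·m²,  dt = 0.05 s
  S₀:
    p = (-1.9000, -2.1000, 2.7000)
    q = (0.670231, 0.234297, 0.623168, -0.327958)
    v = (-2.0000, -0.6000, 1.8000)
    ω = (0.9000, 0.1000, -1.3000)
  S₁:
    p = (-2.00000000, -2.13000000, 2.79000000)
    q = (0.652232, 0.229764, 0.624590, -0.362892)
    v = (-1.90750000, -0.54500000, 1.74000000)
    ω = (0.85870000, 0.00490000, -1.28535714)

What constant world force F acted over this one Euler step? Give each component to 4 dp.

F = (3.7000, 2.2000, -2.4000)

Δv = v₁−v₀ = (0.09250000, 0.05500000, -0.06000000)
m·(v₁−v₀)/dt = (3.7000, 2.2000, -2.4000)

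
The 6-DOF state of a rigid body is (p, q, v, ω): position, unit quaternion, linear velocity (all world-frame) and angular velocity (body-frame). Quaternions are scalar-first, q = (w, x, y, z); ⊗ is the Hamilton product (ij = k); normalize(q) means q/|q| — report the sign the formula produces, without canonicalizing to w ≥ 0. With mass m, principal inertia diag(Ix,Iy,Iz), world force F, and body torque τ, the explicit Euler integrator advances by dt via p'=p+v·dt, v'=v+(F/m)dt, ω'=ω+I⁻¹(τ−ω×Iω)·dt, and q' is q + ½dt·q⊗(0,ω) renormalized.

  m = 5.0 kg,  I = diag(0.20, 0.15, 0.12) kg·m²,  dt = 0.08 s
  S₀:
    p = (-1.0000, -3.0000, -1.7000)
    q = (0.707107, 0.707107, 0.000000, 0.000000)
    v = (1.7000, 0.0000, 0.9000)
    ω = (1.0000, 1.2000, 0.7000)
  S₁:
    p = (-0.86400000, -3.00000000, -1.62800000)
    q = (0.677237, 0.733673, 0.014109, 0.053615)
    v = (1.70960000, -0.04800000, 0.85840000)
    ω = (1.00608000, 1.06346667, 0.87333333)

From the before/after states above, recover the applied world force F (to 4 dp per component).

F = (0.6000, -3.0000, -2.6000)

Δv = v₁−v₀ = (0.00960000, -0.04800000, -0.04160000)
F = m·Δv/dt = (0.6000, -3.0000, -2.6000)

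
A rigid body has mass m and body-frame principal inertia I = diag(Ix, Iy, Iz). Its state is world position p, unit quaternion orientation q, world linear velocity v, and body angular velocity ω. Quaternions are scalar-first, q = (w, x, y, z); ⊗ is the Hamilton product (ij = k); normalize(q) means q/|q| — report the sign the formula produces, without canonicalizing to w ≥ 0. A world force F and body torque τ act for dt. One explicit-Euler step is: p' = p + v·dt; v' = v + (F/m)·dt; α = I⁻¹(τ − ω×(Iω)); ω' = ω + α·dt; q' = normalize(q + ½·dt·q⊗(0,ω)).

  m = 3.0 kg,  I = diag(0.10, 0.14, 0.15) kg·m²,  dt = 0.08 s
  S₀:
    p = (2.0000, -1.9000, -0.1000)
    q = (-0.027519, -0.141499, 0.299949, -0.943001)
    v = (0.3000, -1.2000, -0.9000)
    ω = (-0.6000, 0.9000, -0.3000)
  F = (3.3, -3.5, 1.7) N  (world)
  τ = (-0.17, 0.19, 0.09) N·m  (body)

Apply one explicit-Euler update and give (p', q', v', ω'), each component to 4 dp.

p' = (2.0240, -1.9960, -0.1720)
q' = (-0.0530, -0.1104, 0.3196, -0.9396)
v' = (0.3880, -1.2933, -0.8547)
ω' = (-0.7338, 1.0137, -0.2405)

linear accel F/m = (1.1000, -1.1667, 0.5667)
new position p' = (2.0240, -1.9960, -0.1720)
v + (F/m)dt = (0.3880, -1.2933, -0.8547)
precession coupling ω×(Iω) = (-0.0027, -0.0090, -0.0216)
α = I⁻¹(τ − ω×Iω) = (-1.6730, 1.4214, 0.7440)
new body rate ω' = (-0.7338, 1.0137, -0.2405)
q⊗(0,ω) = (-0.6377538, 0.7752276, 0.4985838, 0.0608760)
q' = normalize(q + ½dt·q⊗(0,ω)) = (-0.0530, -0.1104, 0.3196, -0.9396)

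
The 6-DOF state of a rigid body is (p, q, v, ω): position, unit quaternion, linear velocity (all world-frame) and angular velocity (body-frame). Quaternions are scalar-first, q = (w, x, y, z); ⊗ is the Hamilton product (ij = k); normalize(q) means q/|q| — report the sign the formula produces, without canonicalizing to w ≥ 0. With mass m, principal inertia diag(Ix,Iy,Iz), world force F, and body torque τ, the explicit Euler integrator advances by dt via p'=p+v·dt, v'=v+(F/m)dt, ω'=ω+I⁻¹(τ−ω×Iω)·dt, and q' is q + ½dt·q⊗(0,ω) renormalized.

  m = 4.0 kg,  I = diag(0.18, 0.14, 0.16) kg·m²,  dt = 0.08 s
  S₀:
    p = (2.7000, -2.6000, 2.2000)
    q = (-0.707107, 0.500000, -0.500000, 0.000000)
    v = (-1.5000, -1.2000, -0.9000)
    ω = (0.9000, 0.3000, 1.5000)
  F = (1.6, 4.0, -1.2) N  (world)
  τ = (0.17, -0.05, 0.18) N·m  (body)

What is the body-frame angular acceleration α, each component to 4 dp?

precession coupling ω×(Iω) = (0.0090, 0.0270, -0.0108)
α = I⁻¹(τ − ω×Iω) = (0.8944, -0.5500, 1.1925)

α = (0.8944, -0.5500, 1.1925)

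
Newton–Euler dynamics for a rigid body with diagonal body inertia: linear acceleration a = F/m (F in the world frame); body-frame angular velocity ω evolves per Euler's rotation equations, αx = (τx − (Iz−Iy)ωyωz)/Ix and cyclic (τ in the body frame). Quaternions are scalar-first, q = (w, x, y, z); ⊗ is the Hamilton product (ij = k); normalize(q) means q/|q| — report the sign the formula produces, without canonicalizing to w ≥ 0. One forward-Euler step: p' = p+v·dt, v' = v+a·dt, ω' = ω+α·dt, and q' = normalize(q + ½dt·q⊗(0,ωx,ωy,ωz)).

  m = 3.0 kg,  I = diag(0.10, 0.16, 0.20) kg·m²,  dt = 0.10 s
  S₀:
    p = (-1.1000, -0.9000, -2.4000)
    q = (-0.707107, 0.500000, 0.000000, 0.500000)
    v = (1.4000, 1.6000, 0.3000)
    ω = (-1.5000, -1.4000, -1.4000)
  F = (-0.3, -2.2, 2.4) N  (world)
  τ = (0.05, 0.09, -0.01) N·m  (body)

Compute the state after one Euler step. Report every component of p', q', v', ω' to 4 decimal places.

p' = (-0.9600, -0.7400, -2.3700)
q' = (-0.6298, 0.5835, 0.0466, 0.5106)
v' = (1.3900, 1.5267, 0.3800)
ω' = (-1.5284, -1.2125, -1.4680)

linear accel F/m = (-0.1000, -0.7333, 0.8000)
new position p' = (-0.9600, -0.7400, -2.3700)
v' = v + a·dt = (1.3900, 1.5267, 0.3800)
ω×(Iω) gyroscopic = (0.0784, -0.2100, 0.1260)
angular accel α = (-0.2840, 1.8750, -0.6800)
new body rate ω' = (-1.5284, -1.2125, -1.4680)
2q̇ = q⊗(0,ω) = (1.4500000, 1.7606605, 0.9399498, 0.2899498)
updated quaternion q' = (-0.6298, 0.5835, 0.0466, 0.5106)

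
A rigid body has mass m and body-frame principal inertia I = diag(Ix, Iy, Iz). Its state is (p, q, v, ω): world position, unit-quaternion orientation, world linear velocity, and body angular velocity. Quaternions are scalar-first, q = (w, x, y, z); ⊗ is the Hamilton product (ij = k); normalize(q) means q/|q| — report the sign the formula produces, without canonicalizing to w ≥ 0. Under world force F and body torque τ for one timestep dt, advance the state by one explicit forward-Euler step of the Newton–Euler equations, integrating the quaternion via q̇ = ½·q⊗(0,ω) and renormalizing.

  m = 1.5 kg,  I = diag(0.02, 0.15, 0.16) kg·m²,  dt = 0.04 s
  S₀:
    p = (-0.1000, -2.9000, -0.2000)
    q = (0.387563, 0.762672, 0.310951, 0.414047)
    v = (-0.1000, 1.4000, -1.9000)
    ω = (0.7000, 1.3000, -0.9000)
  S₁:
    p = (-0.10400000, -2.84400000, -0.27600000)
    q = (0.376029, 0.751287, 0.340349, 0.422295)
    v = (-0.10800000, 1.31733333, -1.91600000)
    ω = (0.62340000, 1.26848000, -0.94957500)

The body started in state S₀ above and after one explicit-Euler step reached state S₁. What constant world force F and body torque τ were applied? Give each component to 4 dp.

F = (-0.3000, -3.1000, -0.6000)
τ = (-0.0500, -0.0300, -0.0800)

v₁ − v₀ = (-0.00800000, -0.08266667, -0.01600000)
F = m·Δv/dt = (-0.3000, -3.1000, -0.6000)
rate change Δω = (-0.07660000, -0.03152000, -0.04957500)
precession coupling = (-0.0117, 0.0882, 0.1183)
applied torque τ = (-0.0500, -0.0300, -0.0800)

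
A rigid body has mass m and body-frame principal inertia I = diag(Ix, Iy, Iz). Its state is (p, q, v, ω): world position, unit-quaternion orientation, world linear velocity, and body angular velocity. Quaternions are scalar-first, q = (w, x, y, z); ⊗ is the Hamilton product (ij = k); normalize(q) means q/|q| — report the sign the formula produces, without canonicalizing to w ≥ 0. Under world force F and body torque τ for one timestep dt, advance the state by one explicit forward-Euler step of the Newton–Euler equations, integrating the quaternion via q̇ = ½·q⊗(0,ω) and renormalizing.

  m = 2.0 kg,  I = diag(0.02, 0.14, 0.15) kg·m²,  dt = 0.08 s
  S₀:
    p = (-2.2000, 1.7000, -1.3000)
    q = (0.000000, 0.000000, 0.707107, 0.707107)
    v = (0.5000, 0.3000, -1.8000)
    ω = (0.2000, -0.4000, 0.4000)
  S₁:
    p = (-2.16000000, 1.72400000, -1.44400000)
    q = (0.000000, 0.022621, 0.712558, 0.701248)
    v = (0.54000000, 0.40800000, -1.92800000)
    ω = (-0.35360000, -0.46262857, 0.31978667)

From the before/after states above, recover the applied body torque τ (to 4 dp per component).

ω₁ − ω₀ = (-0.55360000, -0.06262857, -0.08021333)
precession coupling = (-0.0016, -0.0104, -0.0096)
I·α + gyro = (-0.1400, -0.1200, -0.1600)

τ = (-0.1400, -0.1200, -0.1600)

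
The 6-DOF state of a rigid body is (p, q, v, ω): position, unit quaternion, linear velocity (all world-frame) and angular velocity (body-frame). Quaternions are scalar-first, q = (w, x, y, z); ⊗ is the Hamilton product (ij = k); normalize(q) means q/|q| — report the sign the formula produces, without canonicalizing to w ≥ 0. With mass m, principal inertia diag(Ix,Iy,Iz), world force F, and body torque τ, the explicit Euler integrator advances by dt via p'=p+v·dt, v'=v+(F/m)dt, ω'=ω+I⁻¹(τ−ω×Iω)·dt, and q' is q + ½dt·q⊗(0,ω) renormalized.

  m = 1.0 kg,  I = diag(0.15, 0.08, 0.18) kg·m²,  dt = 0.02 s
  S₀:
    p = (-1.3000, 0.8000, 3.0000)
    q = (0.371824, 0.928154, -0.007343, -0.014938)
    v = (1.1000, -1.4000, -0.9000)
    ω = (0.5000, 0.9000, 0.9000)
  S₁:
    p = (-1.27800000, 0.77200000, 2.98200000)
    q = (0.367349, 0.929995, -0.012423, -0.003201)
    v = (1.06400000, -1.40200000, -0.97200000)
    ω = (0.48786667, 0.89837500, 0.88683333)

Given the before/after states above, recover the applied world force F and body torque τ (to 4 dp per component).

F = (-1.8000, -0.1000, -3.6000)
τ = (-0.0100, -0.0200, -0.1500)

Δω = ω₁−ω₀ = (-0.01213333, -0.00162500, -0.01316667)
I·α + gyro = (-0.0100, -0.0200, -0.1500)
v₁ − v₀ = (-0.03600000, -0.00200000, -0.07200000)
m·(v₁−v₀)/dt = (-1.8000, -0.1000, -3.6000)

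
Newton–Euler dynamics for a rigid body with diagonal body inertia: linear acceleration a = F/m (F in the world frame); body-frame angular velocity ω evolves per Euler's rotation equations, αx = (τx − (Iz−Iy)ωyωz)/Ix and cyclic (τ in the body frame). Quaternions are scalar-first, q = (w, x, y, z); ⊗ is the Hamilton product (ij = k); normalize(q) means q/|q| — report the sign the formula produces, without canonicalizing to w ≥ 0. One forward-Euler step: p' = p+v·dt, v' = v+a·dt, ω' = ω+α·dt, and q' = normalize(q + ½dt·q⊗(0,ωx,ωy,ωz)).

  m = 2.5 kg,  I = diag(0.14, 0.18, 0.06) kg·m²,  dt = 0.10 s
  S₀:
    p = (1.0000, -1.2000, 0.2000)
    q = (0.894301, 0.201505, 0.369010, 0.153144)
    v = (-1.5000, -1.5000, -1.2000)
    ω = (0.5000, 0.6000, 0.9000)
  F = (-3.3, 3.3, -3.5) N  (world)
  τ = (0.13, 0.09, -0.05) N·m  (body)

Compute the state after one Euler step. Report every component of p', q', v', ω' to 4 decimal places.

linear accel F/m = (-1.3200, 1.3200, -1.4000)
p' = p + v·dt = (0.8500, -1.3500, 0.0800)
v + (F/m)dt = (-1.6320, -1.3680, -1.3400)
(τ − ω×Iω)/I = (1.3914, 0.3000, -1.0333)
ω + α·dt = (0.6391, 0.6300, 0.7967)
q⊗(0,ω) = (-0.4599881, 0.6873731, 0.4317981, 0.7412689)
q + ½dt·q⊗(0,ω), renormalized = (0.8698, 0.2355, 0.3899, 0.1899)

p' = (0.8500, -1.3500, 0.0800)
q' = (0.8698, 0.2355, 0.3899, 0.1899)
v' = (-1.6320, -1.3680, -1.3400)
ω' = (0.6391, 0.6300, 0.7967)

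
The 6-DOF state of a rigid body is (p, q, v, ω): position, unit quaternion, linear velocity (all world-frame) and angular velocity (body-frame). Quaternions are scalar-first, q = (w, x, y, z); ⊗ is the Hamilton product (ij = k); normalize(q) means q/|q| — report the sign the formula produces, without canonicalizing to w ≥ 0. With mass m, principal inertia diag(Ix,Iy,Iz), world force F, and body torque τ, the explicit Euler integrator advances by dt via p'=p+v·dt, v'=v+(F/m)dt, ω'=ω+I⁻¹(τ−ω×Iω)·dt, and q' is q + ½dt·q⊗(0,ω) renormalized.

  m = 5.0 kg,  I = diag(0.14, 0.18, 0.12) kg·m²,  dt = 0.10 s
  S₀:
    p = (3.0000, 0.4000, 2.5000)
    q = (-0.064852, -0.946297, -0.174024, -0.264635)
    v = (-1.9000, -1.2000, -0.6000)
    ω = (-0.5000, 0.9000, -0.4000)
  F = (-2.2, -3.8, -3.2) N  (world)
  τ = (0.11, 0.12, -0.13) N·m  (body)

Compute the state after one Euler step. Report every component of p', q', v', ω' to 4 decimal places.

p' = (2.8100, 0.2800, 2.4400)
q' = (-0.0858, -0.9279, -0.1890, -0.3098)
v' = (-1.9440, -1.2760, -0.6640)
ω' = (-0.4369, 0.9644, -0.4933)

precession coupling ω×(Iω) = (0.0216, 0.0040, -0.0180)
angular accel α = (0.6314, 0.6444, -0.9333)
ω + α·dt = (-0.4369, 0.9644, -0.4933)
Hamilton product q⊗(0,ω) = (-0.4223809, 0.3402071, -0.3045681, -0.9127385)
q' = normalize(q + ½dt·q⊗(0,ω)) = (-0.0858, -0.9279, -0.1890, -0.3098)
p' = p + v·dt = (2.8100, 0.2800, 2.4400)
new velocity v' = (-1.9440, -1.2760, -0.6640)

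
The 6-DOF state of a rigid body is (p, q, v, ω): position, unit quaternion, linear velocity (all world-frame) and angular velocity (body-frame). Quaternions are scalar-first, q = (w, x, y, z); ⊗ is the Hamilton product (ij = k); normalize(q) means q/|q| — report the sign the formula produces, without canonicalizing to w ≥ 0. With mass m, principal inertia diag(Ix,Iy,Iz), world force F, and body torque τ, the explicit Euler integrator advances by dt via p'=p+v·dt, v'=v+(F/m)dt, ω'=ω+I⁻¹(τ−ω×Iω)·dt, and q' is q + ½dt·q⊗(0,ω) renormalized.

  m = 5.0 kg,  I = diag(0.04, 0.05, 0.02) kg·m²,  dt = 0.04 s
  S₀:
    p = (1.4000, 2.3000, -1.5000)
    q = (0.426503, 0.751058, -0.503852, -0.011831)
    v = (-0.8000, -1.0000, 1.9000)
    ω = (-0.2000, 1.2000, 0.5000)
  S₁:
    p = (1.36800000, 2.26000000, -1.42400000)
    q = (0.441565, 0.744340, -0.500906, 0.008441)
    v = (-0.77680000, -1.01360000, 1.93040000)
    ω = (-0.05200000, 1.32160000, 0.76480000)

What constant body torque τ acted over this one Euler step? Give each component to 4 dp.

τ = (0.1300, 0.1500, 0.1300)

ω₁ − ω₀ = (0.14800000, 0.12160000, 0.26480000)
gyro term ω₀×Iω₀ = (-0.0180, -0.0020, -0.0024)
τ = I·(Δω/dt) + ω₀×(Iω₀) = (0.1300, 0.1500, 0.1300)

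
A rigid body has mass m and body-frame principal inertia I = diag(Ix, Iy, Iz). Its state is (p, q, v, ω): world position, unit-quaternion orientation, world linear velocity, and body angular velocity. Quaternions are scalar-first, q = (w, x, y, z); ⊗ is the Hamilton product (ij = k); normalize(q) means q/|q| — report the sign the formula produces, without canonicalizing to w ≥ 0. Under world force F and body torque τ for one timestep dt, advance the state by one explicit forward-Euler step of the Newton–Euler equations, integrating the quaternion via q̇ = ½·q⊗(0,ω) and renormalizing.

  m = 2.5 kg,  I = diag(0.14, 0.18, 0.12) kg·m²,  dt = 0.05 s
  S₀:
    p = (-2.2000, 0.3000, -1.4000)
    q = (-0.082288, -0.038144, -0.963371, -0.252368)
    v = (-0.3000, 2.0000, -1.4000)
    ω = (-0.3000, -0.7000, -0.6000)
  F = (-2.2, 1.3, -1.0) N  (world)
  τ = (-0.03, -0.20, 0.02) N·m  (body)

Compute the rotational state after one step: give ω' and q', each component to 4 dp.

gyro term ω×Iω = (-0.0252, 0.0036, 0.0084)
α = I⁻¹(τ − ω×Iω) = (-0.0343, -1.1311, 0.0967)
ω + α·dt = (-0.3017, -0.7566, -0.5952)
q⊗(0,ω) = (-0.8372237, 0.4260514, 0.1104256, -0.2129377)
updated quaternion q' = (-0.1032, -0.0275, -0.9603, -0.2576)

ω' = (-0.3017, -0.7566, -0.5952)
q' = (-0.1032, -0.0275, -0.9603, -0.2576)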